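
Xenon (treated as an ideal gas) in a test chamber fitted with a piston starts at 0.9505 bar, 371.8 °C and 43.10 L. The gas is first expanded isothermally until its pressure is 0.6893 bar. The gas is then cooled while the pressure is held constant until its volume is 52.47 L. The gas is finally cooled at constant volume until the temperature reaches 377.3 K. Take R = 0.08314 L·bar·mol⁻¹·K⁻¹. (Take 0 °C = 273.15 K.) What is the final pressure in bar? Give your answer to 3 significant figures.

P₄ ≈ 0.457 bar

Convert: T₁ = 645.0 K.
T constant ⇒ Boyle's law P V = const: T₂ = T₁; V₂ = V₁·(P₁/P₂) = 59.43 L.
Isobaric, so V/T is constant: P₃ = P₂; T₃ = T₂·(V₃/V₂) = 569.4 K.
Isochoric, so P/T is constant: V₄ = V₃; P₄ = P₃·(T₄/T₃) = 0.4568 bar.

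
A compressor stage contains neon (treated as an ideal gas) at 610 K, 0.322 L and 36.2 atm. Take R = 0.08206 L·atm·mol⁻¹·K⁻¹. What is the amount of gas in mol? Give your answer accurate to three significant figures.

PV = nRT ⇒ n = PV/(RT) = (36.2 × 0.322) / (0.08206 × 610)

n ≈ 0.233 mol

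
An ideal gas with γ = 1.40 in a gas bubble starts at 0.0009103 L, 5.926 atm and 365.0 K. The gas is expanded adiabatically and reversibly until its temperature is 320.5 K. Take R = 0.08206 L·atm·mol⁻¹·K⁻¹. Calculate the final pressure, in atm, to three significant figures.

Adiabatic (γ = 1.40), T V^(γ−1) and P V^γ constant: P₂ = P₁·(T₂/T₁)^(γ/(γ−1)) = 3.760 atm; V₂ = V₁·(T₁/T₂)^(1/(γ−1)) = 0.001260 L.

P₂ ≈ 3.76 atm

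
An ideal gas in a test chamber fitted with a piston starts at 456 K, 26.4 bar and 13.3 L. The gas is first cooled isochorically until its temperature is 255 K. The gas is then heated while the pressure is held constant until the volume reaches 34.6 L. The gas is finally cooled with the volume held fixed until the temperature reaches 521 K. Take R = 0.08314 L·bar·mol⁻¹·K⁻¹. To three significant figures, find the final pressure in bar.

Isochoric, so P/T is constant: V₂ = V₁; P₂ = P₁·(T₂/T₁) = 14.76 bar.
Isobaric, so V/T is constant: P₃ = P₂; T₃ = T₂·(V₃/V₂) = 663.4 K.
V constant ⇒ P ∝ T: V₄ = V₃; P₄ = P₃·(T₄/T₃) = 11.59 bar.

P₄ ≈ 11.6 bar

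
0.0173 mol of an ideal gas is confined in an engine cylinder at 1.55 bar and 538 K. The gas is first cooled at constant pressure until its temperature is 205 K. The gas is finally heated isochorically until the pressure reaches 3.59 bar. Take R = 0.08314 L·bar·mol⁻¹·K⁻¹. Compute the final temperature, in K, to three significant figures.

T₃ ≈ 475 K

From PV = nRT: V₁ = nRT₁/P₁ = 0.4992 L.
P constant ⇒ V ∝ T: P₂ = P₁; V₂ = V₁·(T₂/T₁) = 0.1902 L.
Isochoric, so P/T is constant: V₃ = V₂; T₃ = T₂·(P₃/P₂) = 474.8 K.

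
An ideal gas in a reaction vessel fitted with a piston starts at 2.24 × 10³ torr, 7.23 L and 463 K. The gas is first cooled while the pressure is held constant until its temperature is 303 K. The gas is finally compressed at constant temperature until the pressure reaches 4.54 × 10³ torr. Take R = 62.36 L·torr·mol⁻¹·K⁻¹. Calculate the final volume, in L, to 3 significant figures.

V₃ ≈ 2.33 L

P constant ⇒ V ∝ T: P₂ = P₁; V₂ = V₁·(T₂/T₁) = 4.732 L.
T constant ⇒ Boyle's law P V = const: T₃ = T₂; V₃ = V₂·(P₂/P₃) = 2.334 L.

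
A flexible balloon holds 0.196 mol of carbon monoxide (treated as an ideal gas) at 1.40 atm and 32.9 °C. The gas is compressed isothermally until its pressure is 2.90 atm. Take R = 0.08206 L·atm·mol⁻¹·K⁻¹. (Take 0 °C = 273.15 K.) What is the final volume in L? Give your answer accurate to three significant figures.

V₂ ≈ 1.70 L

Convert: T₁ = 306.0 K.
From PV = nRT: V₁ = nRT₁/P₁ = 3.516 L.
Isothermal, so P V is constant: T₂ = T₁; V₂ = V₁·(P₁/P₂) = 1.697 L.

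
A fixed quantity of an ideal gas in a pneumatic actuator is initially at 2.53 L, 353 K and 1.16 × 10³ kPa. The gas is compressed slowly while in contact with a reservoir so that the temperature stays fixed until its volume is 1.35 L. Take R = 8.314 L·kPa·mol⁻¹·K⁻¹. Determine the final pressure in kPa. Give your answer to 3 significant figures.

T constant ⇒ Boyle's law P V = const: T₂ = T₁; P₂ = P₁·(V₁/V₂) = 2174 kPa.

P₂ ≈ 2.17e+03 kPa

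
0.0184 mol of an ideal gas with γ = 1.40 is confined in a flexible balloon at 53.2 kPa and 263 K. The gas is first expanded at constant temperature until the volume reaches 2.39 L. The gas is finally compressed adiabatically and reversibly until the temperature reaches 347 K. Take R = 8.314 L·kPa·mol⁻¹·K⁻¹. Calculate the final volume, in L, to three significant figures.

From PV = nRT: V₁ = nRT₁/P₁ = 0.7563 L.
T constant ⇒ Boyle's law P V = const: T₂ = T₁; P₂ = P₁·(V₁/V₂) = 16.83 kPa.
Reversible adiabatic, γ = 1.40: P₃ = P₂·(T₃/T₂)^(γ/(γ−1)) = 44.41 kPa; V₃ = V₂·(T₂/T₃)^(1/(γ−1)) = 1.195 L.

V₃ ≈ 1.20 L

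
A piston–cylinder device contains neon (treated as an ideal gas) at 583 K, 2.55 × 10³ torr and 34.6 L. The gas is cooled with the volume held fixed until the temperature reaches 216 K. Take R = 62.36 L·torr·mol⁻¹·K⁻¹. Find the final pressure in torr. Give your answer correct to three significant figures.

P₂ ≈ 945 torr

V constant ⇒ P ∝ T: V₂ = V₁; P₂ = P₁·(T₂/T₁) = 944.8 torr.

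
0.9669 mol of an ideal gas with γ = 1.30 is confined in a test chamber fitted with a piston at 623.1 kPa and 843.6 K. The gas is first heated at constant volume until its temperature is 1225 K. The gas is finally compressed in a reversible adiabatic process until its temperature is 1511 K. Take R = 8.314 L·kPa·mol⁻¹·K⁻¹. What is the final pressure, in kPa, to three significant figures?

From PV = nRT: V₁ = nRT₁/P₁ = 10.88 L.
Isochoric, so P/T is constant: V₂ = V₁; P₂ = P₁·(T₂/T₁) = 904.8 kPa.
Reversible adiabatic, γ = 1.30: P₃ = P₂·(T₃/T₂)^(γ/(γ−1)) = 2246 kPa; V₃ = V₂·(T₂/T₃)^(1/(γ−1)) = 5.408 L.

P₃ ≈ 2.25e+03 kPa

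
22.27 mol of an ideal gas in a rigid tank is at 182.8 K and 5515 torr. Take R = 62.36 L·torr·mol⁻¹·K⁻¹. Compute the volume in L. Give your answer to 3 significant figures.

PV = nRT ⇒ V = nRT/P = (22.27 × 62.36 × 182.8) / 5515

V ≈ 46.0 L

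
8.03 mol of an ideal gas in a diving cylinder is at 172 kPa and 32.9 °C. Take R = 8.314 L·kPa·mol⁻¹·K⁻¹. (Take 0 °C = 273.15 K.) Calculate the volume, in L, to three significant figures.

V ≈ 119 L

Convert: T = 306.05 K.
PV = nRT ⇒ V = nRT/P = (8.03 × 8.314 × 306.05) / 172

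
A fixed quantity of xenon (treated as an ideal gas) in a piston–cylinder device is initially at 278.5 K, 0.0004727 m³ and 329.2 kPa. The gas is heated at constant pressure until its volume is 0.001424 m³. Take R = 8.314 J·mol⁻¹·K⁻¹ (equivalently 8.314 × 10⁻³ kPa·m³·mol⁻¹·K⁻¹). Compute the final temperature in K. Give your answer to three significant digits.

Isobaric, so V/T is constant: P₂ = P₁; T₂ = T₁·(V₂/V₁) = 839.0 K.

T₂ ≈ 839 K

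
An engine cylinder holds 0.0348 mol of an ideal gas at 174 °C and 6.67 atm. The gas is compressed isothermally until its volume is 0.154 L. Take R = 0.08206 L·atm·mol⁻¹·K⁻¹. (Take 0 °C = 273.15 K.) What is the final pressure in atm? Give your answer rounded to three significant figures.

P₂ ≈ 8.29 atm

Convert: T₁ = 447.1 K.
From PV = nRT: V₁ = nRT₁/P₁ = 0.1914 L.
T constant ⇒ Boyle's law P V = const: T₂ = T₁; P₂ = P₁·(V₁/V₂) = 8.292 atm.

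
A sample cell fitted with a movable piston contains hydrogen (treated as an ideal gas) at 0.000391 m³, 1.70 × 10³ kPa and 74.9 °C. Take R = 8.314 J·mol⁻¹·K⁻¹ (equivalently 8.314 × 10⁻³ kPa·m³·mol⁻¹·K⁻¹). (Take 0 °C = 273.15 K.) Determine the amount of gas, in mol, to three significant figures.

n ≈ 0.230 mol

Convert: T = 348.05 K.
PV = nRT ⇒ n = PV/(RT) = (1.70e+03 × 0.000391) / (8.314 × 10⁻³ × 348.05)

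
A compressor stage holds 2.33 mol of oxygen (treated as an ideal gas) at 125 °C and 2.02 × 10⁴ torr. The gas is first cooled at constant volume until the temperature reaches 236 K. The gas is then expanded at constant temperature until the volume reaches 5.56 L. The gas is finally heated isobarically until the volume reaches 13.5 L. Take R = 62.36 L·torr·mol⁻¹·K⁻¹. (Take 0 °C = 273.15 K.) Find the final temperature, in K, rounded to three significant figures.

T₄ ≈ 573 K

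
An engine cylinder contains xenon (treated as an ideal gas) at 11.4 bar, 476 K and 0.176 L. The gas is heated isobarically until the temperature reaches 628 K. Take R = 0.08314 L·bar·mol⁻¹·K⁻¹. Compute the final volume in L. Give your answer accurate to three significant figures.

V₂ ≈ 0.232 L

P constant ⇒ V ∝ T: P₂ = P₁; V₂ = V₁·(T₂/T₁) = 0.2322 L.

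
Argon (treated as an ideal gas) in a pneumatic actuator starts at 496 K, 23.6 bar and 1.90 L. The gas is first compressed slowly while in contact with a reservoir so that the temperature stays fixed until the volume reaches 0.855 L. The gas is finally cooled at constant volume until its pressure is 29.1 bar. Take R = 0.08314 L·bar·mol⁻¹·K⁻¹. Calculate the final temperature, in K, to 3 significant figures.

T constant ⇒ Boyle's law P V = const: T₂ = T₁; P₂ = P₁·(V₁/V₂) = 52.44 bar.
V constant ⇒ P ∝ T: V₃ = V₂; T₃ = T₂·(P₃/P₂) = 275.2 K.

T₃ ≈ 275 K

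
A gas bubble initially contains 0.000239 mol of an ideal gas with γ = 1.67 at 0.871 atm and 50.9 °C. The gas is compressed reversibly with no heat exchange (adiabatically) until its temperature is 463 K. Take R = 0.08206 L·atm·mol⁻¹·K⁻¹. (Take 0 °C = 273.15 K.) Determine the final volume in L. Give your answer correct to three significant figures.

Convert: T₁ = 324.0 K.
From PV = nRT: V₁ = nRT₁/P₁ = 0.007297 L.
Adiabatic (γ = 1.67), T V^(γ−1) and P V^γ constant: P₂ = P₁·(T₂/T₁)^(γ/(γ−1)) = 2.120 atm; V₂ = V₁·(T₁/T₂)^(1/(γ−1)) = 0.004284 L.

V₂ ≈ 0.00428 L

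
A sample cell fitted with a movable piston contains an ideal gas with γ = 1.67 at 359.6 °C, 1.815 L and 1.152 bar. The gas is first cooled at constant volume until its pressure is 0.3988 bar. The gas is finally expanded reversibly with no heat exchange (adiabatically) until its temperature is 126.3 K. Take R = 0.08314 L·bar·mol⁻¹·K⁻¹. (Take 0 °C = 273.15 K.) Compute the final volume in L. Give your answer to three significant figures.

Convert: T₁ = 632.8 K.
Isochoric, so P/T is constant: V₂ = V₁; T₂ = T₁·(P₂/P₁) = 219.0 K.
Reversible adiabatic, γ = 1.67: P₃ = P₂·(T₃/T₂)^(γ/(γ−1)) = 0.1011 bar; V₃ = V₂·(T₂/T₃)^(1/(γ−1)) = 4.128 L.

V₃ ≈ 4.13 L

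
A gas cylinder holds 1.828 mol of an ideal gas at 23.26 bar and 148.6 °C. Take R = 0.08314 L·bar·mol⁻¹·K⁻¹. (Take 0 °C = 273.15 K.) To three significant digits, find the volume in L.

V ≈ 2.76 L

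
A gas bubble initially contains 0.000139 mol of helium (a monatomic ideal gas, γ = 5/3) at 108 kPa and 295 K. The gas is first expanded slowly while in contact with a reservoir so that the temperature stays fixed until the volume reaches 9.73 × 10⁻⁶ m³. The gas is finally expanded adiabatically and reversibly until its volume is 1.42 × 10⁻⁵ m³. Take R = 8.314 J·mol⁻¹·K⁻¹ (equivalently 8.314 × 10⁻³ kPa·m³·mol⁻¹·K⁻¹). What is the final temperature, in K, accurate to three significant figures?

T₃ ≈ 229 K

From PV = nRT: V₁ = nRT₁/P₁ = 3.157e-06 m³.
T constant ⇒ Boyle's law P V = const: T₂ = T₁; P₂ = P₁·(V₁/V₂) = 35.04 kPa.
Adiabatic (γ = 5/3), T V^(γ−1) and P V^γ constant: T₃ = T₂·(V₂/V₃)^(γ−1) = 229.3 K; P₃ = P₂·(V₂/V₃)^γ = 18.66 kPa.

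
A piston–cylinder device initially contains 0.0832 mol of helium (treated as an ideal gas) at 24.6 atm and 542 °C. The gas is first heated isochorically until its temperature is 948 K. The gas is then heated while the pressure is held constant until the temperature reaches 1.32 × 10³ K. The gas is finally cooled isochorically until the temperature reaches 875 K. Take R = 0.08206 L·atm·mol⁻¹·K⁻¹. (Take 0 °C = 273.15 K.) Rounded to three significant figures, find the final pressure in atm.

Convert: T₁ = 815.1 K.
From PV = nRT: V₁ = nRT₁/P₁ = 0.2262 L.
Isochoric, so P/T is constant: V₂ = V₁; P₂ = P₁·(T₂/T₁) = 28.61 atm.
P constant ⇒ V ∝ T: P₃ = P₂; V₃ = V₂·(T₃/T₂) = 0.3150 L.
V constant ⇒ P ∝ T: V₄ = V₃; P₄ = P₃·(T₄/T₃) = 18.96 atm.

P₄ ≈ 19.0 atm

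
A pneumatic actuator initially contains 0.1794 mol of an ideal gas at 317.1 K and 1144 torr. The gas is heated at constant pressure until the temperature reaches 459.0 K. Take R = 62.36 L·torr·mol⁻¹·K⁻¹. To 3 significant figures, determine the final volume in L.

From PV = nRT: V₁ = nRT₁/P₁ = 3.101 L.
Isobaric, so V/T is constant: P₂ = P₁; V₂ = V₁·(T₂/T₁) = 4.489 L.

V₂ ≈ 4.49 L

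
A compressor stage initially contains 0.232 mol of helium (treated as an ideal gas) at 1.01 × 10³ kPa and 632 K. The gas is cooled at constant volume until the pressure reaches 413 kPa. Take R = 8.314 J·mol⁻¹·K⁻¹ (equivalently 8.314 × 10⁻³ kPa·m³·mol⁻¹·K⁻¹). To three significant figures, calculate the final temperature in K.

T₂ ≈ 258 K

From PV = nRT: V₁ = nRT₁/P₁ = 0.001207 m³.
Isochoric, so P/T is constant: V₂ = V₁; T₂ = T₁·(P₂/P₁) = 258.4 K.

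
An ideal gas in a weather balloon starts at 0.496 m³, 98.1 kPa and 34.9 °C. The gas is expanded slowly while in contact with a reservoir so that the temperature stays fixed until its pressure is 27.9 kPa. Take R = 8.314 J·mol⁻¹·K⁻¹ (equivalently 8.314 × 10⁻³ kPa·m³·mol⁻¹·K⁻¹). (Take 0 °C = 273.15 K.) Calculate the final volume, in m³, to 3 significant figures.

V₂ ≈ 1.74 m³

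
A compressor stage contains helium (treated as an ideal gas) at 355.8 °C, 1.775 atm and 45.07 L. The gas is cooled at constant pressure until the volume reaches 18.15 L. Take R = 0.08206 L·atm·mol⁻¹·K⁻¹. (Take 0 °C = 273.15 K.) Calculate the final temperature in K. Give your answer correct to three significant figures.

Convert: T₁ = 629.0 K.
P constant ⇒ V ∝ T: P₂ = P₁; T₂ = T₁·(V₂/V₁) = 253.3 K.

T₂ ≈ 253 K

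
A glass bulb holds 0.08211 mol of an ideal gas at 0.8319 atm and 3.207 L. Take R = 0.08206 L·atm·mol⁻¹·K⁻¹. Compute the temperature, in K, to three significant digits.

PV = nRT ⇒ T = PV/(nR) = (0.8319 × 3.207) / (0.08211 × 0.08206)

T ≈ 396 K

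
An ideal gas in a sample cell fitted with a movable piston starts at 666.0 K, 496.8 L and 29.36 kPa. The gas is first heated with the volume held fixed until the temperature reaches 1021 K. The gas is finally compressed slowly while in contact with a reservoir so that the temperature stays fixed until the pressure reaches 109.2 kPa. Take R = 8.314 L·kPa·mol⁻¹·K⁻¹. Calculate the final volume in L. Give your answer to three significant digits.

V constant ⇒ P ∝ T: V₂ = V₁; P₂ = P₁·(T₂/T₁) = 45.01 kPa.
Isothermal, so P V is constant: T₃ = T₂; V₃ = V₂·(P₂/P₃) = 204.8 L.

V₃ ≈ 205 L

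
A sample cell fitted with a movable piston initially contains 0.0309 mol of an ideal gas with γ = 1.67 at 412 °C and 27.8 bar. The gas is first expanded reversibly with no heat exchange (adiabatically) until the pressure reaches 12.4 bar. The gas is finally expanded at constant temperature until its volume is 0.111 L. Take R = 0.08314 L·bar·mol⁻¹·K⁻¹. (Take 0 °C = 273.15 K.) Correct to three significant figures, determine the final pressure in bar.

Convert: T₁ = 685.1 K.
From PV = nRT: V₁ = nRT₁/P₁ = 0.06332 L.
Adiabatic (γ = 1.67), T V^(γ−1) and P V^γ constant: T₂ = T₁·(P₂/P₁)^((γ−1)/γ) = 495.6 K; V₂ = V₁·(P₁/P₂)^(1/γ) = 0.1027 L.
T constant ⇒ Boyle's law P V = const: T₃ = T₂; P₃ = P₂·(V₂/V₃) = 11.47 bar.

P₃ ≈ 11.5 bar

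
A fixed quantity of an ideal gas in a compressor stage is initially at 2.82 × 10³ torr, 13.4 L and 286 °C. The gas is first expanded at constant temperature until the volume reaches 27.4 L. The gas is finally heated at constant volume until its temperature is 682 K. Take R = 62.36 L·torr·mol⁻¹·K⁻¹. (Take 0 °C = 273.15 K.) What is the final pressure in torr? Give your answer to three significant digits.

P₃ ≈ 1.68e+03 torr

Convert: T₁ = 559.1 K.
Isothermal, so P V is constant: T₂ = T₁; P₂ = P₁·(V₁/V₂) = 1379 torr.
V constant ⇒ P ∝ T: V₃ = V₂; P₃ = P₂·(T₃/T₂) = 1682 torr.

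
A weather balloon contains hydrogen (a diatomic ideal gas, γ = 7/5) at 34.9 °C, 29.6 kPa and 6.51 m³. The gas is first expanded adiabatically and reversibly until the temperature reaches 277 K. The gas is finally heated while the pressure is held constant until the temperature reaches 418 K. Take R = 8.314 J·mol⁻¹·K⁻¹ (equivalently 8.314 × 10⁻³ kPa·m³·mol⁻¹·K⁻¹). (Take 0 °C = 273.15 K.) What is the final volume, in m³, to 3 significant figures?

V₃ ≈ 12.8 m³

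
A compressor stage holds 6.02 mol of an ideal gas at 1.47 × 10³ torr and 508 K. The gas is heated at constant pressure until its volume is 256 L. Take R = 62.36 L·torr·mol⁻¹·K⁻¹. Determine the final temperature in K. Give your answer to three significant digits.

From PV = nRT: V₁ = nRT₁/P₁ = 129.7 L.
P constant ⇒ V ∝ T: P₂ = P₁; T₂ = T₁·(V₂/V₁) = 1002 K.

T₂ ≈ 1.00e+03 K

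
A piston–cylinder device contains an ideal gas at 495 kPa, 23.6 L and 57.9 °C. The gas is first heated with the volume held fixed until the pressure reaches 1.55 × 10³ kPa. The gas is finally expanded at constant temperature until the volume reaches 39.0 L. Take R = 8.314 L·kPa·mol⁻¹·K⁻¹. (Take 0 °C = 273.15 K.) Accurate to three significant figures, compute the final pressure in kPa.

P₃ ≈ 938 kPa

Convert: T₁ = 331.0 K.
Isochoric, so P/T is constant: V₂ = V₁; T₂ = T₁·(P₂/P₁) = 1037 K.
T constant ⇒ Boyle's law P V = const: T₃ = T₂; P₃ = P₂·(V₂/V₃) = 937.9 kPa.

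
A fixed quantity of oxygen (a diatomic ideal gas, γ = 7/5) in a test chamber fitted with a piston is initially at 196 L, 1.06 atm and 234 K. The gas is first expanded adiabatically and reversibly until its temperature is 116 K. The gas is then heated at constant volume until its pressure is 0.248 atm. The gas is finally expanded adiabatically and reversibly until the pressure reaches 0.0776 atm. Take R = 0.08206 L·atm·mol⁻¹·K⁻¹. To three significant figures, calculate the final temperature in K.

T₄ ≈ 227 K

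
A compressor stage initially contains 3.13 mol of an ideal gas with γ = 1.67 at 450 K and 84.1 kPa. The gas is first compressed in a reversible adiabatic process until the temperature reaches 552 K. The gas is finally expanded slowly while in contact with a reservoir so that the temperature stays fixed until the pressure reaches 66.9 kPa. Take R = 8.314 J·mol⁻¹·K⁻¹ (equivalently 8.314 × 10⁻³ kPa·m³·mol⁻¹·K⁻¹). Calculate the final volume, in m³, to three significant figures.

V₃ ≈ 0.215 m³

From PV = nRT: V₁ = nRT₁/P₁ = 0.1392 m³.
Reversible adiabatic, γ = 1.67: P₂ = P₁·(T₂/T₁)^(γ/(γ−1)) = 139.9 kPa; V₂ = V₁·(T₁/T₂)^(1/(γ−1)) = 0.1026 m³.
Isothermal, so P V is constant: T₃ = T₂; V₃ = V₂·(P₂/P₃) = 0.2147 m³.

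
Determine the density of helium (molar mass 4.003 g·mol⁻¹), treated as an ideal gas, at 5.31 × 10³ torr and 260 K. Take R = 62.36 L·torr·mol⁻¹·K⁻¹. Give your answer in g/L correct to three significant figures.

ρ ≈ 1.31 g/L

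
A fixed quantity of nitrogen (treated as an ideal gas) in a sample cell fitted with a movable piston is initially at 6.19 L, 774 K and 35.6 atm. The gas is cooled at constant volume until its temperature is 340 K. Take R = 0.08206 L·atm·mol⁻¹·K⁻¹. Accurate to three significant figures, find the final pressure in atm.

P₂ ≈ 15.6 atm

Isochoric, so P/T is constant: V₂ = V₁; P₂ = P₁·(T₂/T₁) = 15.64 atm.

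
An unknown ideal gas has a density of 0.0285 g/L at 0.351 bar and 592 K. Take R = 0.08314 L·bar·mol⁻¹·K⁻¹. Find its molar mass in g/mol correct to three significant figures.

M ≈ 4.00 g/mol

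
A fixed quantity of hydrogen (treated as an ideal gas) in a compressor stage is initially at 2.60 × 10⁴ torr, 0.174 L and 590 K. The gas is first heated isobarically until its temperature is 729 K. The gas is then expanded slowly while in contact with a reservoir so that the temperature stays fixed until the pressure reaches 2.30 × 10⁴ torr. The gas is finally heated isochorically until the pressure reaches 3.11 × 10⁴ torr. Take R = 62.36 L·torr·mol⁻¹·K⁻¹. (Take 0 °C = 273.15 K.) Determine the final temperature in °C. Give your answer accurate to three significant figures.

T₄ ≈ 713 °C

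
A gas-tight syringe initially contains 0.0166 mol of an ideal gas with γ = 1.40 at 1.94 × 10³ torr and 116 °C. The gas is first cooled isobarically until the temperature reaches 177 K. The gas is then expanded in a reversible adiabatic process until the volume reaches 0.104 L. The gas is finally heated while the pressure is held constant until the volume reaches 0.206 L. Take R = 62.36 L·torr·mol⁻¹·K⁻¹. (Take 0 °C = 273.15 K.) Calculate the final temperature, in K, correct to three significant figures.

T₄ ≈ 337 K

Convert: T₁ = 389.1 K.
From PV = nRT: V₁ = nRT₁/P₁ = 0.2076 L.
P constant ⇒ V ∝ T: P₂ = P₁; V₂ = V₁·(T₂/T₁) = 0.09445 L.
Adiabatic (γ = 1.40), T V^(γ−1) and P V^γ constant: T₃ = T₂·(V₂/V₃)^(γ−1) = 170.3 K; P₃ = P₂·(V₂/V₃)^γ = 1695 torr.
Isobaric, so V/T is constant: P₄ = P₃; T₄ = T₃·(V₄/V₃) = 337.3 K.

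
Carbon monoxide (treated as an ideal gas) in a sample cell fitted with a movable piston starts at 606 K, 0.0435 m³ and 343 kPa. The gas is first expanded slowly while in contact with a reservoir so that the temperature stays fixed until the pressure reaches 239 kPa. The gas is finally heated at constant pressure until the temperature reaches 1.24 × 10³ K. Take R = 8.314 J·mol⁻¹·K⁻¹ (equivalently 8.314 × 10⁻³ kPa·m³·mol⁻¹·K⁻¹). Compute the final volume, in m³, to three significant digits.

V₃ ≈ 0.128 m³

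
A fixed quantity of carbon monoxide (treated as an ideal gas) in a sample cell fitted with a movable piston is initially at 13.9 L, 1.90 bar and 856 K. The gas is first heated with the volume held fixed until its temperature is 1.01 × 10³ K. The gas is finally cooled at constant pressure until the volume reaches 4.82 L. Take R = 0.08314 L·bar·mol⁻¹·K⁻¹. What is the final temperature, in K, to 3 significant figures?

T₃ ≈ 350 K

Isochoric, so P/T is constant: V₂ = V₁; P₂ = P₁·(T₂/T₁) = 2.242 bar.
P constant ⇒ V ∝ T: P₃ = P₂; T₃ = T₂·(V₃/V₂) = 350.2 K.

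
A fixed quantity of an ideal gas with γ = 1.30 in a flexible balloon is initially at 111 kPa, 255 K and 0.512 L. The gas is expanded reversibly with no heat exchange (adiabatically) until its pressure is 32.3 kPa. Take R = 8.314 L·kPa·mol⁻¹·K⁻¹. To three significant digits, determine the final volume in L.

V₂ ≈ 1.32 L

Reversible adiabatic, γ = 1.30: T₂ = T₁·(P₂/P₁)^((γ−1)/γ) = 191.8 K; V₂ = V₁·(P₁/P₂)^(1/γ) = 1.323 L.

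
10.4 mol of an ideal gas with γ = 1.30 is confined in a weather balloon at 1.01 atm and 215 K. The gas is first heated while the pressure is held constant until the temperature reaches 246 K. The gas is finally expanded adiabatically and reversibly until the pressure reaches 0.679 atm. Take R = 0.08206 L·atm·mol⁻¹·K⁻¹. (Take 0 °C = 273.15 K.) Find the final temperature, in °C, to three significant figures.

T₃ ≈ -48.7 °C

From PV = nRT: V₁ = nRT₁/P₁ = 181.7 L.
Isobaric, so V/T is constant: P₂ = P₁; V₂ = V₁·(T₂/T₁) = 207.9 L.
Reversible adiabatic, γ = 1.30: T₃ = T₂·(P₃/P₂)^((γ−1)/γ) = 224.5 K; V₃ = V₂·(P₂/P₃)^(1/γ) = 282.1 L.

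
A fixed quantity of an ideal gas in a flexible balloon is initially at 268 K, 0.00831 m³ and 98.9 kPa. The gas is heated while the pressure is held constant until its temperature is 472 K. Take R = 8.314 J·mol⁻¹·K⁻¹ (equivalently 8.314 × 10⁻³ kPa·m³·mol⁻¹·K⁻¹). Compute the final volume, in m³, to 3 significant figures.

V₂ ≈ 0.0146 m³

Isobaric, so V/T is constant: P₂ = P₁; V₂ = V₁·(T₂/T₁) = 0.01464 m³.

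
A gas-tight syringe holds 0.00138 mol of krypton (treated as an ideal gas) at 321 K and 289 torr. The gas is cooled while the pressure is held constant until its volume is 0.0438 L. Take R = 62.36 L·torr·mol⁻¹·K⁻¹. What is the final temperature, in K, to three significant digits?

From PV = nRT: V₁ = nRT₁/P₁ = 0.09559 L.
Isobaric, so V/T is constant: P₂ = P₁; T₂ = T₁·(V₂/V₁) = 147.1 K.

T₂ ≈ 147 K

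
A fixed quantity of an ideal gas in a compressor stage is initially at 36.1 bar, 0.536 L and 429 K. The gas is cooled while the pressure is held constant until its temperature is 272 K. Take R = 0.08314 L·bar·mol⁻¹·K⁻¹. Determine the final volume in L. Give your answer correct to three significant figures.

Isobaric, so V/T is constant: P₂ = P₁; V₂ = V₁·(T₂/T₁) = 0.3398 L.

V₂ ≈ 0.340 L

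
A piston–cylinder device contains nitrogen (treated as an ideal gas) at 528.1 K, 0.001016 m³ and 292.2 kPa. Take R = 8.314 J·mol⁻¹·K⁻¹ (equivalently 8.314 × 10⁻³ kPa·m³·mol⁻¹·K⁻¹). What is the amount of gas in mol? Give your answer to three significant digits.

n ≈ 0.0676 mol

PV = nRT ⇒ n = PV/(RT) = (292.2 × 0.001016) / (8.314 × 10⁻³ × 528.1)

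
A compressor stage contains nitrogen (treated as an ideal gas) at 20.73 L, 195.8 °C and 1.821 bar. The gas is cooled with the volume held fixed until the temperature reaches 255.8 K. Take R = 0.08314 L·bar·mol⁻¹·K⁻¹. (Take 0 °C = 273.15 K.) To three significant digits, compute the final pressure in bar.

Convert: T₁ = 468.9 K.
Isochoric, so P/T is constant: V₂ = V₁; P₂ = P₁·(T₂/T₁) = 0.9933 bar.

P₂ ≈ 0.993 bar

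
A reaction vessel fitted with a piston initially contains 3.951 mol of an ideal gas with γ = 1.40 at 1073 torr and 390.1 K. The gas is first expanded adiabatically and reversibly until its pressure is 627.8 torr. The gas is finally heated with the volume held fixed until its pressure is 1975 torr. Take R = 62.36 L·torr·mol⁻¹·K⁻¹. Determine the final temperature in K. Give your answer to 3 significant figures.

From PV = nRT: V₁ = nRT₁/P₁ = 89.58 L.
Reversible adiabatic, γ = 1.40: T₂ = T₁·(P₂/P₁)^((γ−1)/γ) = 334.7 K; V₂ = V₁·(P₁/P₂)^(1/γ) = 131.4 L.
Isochoric, so P/T is constant: V₃ = V₂; T₃ = T₂·(P₃/P₂) = 1053 K.

T₃ ≈ 1.05e+03 K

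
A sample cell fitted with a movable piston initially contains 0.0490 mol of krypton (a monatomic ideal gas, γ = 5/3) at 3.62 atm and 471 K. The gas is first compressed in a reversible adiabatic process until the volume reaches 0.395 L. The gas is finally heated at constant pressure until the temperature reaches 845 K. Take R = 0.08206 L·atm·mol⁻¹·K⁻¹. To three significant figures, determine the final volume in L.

From PV = nRT: V₁ = nRT₁/P₁ = 0.5232 L.
Adiabatic (γ = 5/3), T V^(γ−1) and P V^γ constant: T₂ = T₁·(V₁/V₂)^(γ−1) = 568.0 K; P₂ = P₁·(V₁/V₂)^γ = 5.782 atm.
P constant ⇒ V ∝ T: P₃ = P₂; V₃ = V₂·(T₃/T₂) = 0.5876 L.

V₃ ≈ 0.588 L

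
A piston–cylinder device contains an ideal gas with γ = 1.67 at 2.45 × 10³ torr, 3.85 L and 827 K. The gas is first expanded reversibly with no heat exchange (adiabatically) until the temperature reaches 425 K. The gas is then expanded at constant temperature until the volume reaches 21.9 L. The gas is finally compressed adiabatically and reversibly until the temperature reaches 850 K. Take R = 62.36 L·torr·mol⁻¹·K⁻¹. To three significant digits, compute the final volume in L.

V₄ ≈ 7.78 L

Adiabatic (γ = 1.67), T V^(γ−1) and P V^γ constant: P₂ = P₁·(T₂/T₁)^(γ/(γ−1)) = 466.2 torr; V₂ = V₁·(T₁/T₂)^(1/(γ−1)) = 10.40 L.
Isothermal, so P V is constant: T₃ = T₂; P₃ = P₂·(V₂/V₃) = 221.3 torr.
Reversible adiabatic, γ = 1.67: P₄ = P₃·(T₄/T₃)^(γ/(γ−1)) = 1246 torr; V₄ = V₃·(T₃/T₄)^(1/(γ−1)) = 7.783 L.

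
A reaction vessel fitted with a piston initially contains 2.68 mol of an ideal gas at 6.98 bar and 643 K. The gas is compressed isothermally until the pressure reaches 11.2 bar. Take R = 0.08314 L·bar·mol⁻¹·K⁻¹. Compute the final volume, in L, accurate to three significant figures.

V₂ ≈ 12.8 L

From PV = nRT: V₁ = nRT₁/P₁ = 20.53 L.
T constant ⇒ Boyle's law P V = const: T₂ = T₁; V₂ = V₁·(P₁/P₂) = 12.79 L.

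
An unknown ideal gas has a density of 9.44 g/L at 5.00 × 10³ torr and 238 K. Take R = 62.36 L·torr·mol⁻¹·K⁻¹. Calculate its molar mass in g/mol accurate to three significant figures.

M ≈ 28.0 g/mol

ρ = PM/(RT) ⇒ M = ρRT/P = (9.44 × 62.36 × 238.0) / 5.00e+03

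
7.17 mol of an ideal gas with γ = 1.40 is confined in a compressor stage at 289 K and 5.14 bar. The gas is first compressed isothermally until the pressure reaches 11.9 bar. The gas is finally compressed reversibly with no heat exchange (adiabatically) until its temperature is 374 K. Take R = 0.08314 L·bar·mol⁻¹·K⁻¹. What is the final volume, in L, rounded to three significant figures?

From PV = nRT: V₁ = nRT₁/P₁ = 33.52 L.
Isothermal, so P V is constant: T₂ = T₁; V₂ = V₁·(P₁/P₂) = 14.48 L.
Adiabatic (γ = 1.40), T V^(γ−1) and P V^γ constant: P₃ = P₂·(T₃/T₂)^(γ/(γ−1)) = 29.34 bar; V₃ = V₂·(T₂/T₃)^(1/(γ−1)) = 7.599 L.

V₃ ≈ 7.60 L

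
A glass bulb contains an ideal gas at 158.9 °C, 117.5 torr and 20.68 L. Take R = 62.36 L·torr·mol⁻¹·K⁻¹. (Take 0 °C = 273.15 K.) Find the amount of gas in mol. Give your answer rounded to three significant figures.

n ≈ 0.0902 mol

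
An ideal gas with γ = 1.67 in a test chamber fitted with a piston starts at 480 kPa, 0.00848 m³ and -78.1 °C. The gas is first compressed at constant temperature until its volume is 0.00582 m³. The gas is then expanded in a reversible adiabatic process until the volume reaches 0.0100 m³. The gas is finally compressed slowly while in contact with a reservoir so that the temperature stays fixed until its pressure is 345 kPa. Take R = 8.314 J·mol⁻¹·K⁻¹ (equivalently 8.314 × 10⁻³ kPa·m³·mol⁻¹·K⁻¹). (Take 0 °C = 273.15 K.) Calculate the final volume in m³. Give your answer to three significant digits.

Convert: T₁ = 195.0 K.
Isothermal, so P V is constant: T₂ = T₁; P₂ = P₁·(V₁/V₂) = 699.4 kPa.
Reversible adiabatic, γ = 1.67: T₃ = T₂·(V₂/V₃)^(γ−1) = 135.7 K; P₃ = P₂·(V₂/V₃)^γ = 283.2 kPa.
Isothermal, so P V is constant: T₄ = T₃; V₄ = V₃·(P₃/P₄) = 0.008209 m³.

V₄ ≈ 0.00821 m³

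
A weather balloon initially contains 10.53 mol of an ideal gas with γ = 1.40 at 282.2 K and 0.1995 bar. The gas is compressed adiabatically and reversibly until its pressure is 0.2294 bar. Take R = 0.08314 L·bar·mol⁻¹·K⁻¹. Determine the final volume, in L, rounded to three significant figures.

From PV = nRT: V₁ = nRT₁/P₁ = 1238 L.
Reversible adiabatic, γ = 1.40: T₂ = T₁·(P₂/P₁)^((γ−1)/γ) = 293.7 K; V₂ = V₁·(P₁/P₂)^(1/γ) = 1121 L.

V₂ ≈ 1.12e+03 L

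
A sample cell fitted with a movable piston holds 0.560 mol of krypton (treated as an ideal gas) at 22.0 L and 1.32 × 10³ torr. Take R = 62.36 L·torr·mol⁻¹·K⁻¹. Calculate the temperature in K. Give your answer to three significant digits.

T ≈ 832 K

PV = nRT ⇒ T = PV/(nR) = (1.32e+03 × 22.0) / (0.560 × 62.36)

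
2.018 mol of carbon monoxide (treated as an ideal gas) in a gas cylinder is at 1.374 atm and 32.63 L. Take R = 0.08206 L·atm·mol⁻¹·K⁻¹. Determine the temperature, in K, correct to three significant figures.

T ≈ 271 K

PV = nRT ⇒ T = PV/(nR) = (1.374 × 32.63) / (2.018 × 0.08206)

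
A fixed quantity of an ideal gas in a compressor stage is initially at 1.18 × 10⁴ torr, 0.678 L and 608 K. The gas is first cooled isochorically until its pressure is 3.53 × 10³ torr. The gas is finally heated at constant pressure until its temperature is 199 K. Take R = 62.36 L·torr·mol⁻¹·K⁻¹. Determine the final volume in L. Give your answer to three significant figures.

V constant ⇒ P ∝ T: V₂ = V₁; T₂ = T₁·(P₂/P₁) = 181.9 K.
Isobaric, so V/T is constant: P₃ = P₂; V₃ = V₂·(T₃/T₂) = 0.7418 L.

V₃ ≈ 0.742 L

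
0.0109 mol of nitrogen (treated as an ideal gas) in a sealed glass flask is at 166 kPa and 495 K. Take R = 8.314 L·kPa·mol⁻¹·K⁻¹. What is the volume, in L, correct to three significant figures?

V ≈ 0.270 L

PV = nRT ⇒ V = nRT/P = (0.0109 × 8.314 × 495) / 166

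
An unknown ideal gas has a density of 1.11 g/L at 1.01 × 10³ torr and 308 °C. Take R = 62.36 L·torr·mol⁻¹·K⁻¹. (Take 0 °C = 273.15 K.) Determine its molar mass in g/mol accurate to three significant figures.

ρ = PM/(RT) ⇒ M = ρRT/P = (1.11 × 62.36 × 581.1) / 1.01e+03

M ≈ 39.8 g/mol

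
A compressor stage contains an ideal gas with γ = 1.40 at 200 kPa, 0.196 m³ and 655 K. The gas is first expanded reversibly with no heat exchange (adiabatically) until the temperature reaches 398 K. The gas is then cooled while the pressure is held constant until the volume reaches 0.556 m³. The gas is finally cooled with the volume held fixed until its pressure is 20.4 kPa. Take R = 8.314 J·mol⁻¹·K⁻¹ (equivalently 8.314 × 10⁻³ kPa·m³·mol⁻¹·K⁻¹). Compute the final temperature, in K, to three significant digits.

T₄ ≈ 190 K

Reversible adiabatic, γ = 1.40: P₂ = P₁·(T₂/T₁)^(γ/(γ−1)) = 34.98 kPa; V₂ = V₁·(T₁/T₂)^(1/(γ−1)) = 0.6810 m³.
Isobaric, so V/T is constant: P₃ = P₂; T₃ = T₂·(V₃/V₂) = 324.9 K.
V constant ⇒ P ∝ T: V₄ = V₃; T₄ = T₃·(P₄/P₃) = 189.5 K.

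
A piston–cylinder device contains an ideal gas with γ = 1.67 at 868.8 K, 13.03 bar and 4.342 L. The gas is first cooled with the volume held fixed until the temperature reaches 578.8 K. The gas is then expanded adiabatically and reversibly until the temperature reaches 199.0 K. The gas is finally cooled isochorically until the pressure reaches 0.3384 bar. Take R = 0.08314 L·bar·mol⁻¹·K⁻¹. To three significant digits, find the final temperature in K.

T₄ ≈ 111 K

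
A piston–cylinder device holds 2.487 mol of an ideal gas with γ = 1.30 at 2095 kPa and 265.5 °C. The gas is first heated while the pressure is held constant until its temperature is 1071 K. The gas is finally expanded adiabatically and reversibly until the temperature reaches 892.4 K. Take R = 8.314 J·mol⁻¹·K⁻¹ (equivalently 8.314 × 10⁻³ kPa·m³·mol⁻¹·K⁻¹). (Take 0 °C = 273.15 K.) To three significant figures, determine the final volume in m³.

V₃ ≈ 0.0194 m³

Convert: T₁ = 538.6 K.
From PV = nRT: V₁ = nRT₁/P₁ = 0.005316 m³.
Isobaric, so V/T is constant: P₂ = P₁; V₂ = V₁·(T₂/T₁) = 0.01057 m³.
Adiabatic (γ = 1.30), T V^(γ−1) and P V^γ constant: P₃ = P₂·(T₃/T₂)^(γ/(γ−1)) = 950.3 kPa; V₃ = V₂·(T₂/T₃)^(1/(γ−1)) = 0.01942 m³.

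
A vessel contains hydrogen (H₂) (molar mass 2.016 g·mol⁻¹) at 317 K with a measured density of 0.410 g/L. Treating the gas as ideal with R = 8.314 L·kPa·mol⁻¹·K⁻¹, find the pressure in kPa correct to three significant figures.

P ≈ 536 kPa

ρ = PM/(RT) ⇒ P = ρRT/M = (0.410 × 8.314 × 317.0) / 2.016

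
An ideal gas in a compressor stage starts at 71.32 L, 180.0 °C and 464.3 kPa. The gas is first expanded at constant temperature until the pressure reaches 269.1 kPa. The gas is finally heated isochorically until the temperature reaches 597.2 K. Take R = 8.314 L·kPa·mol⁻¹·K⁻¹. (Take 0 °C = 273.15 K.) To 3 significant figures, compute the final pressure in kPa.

P₃ ≈ 355 kPa

Convert: T₁ = 453.1 K.
T constant ⇒ Boyle's law P V = const: T₂ = T₁; V₂ = V₁·(P₁/P₂) = 123.1 L.
V constant ⇒ P ∝ T: V₃ = V₂; P₃ = P₂·(T₃/T₂) = 354.6 kPa.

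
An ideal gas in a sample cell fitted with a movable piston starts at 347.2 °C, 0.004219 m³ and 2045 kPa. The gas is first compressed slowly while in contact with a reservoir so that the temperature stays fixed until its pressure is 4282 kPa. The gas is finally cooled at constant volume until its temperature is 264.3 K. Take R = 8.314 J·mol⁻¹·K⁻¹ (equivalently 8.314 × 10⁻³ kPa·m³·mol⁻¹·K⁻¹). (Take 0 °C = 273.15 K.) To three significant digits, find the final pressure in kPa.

Convert: T₁ = 620.3 K.
Isothermal, so P V is constant: T₂ = T₁; V₂ = V₁·(P₁/P₂) = 0.002015 m³.
V constant ⇒ P ∝ T: V₃ = V₂; P₃ = P₂·(T₃/T₂) = 1824 kPa.

P₃ ≈ 1.82e+03 kPa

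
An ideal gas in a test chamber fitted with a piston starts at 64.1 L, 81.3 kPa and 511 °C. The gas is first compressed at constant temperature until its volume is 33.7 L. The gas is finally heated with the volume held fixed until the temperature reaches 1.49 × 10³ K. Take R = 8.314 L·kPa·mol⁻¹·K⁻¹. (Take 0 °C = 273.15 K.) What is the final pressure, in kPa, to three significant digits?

P₃ ≈ 294 kPa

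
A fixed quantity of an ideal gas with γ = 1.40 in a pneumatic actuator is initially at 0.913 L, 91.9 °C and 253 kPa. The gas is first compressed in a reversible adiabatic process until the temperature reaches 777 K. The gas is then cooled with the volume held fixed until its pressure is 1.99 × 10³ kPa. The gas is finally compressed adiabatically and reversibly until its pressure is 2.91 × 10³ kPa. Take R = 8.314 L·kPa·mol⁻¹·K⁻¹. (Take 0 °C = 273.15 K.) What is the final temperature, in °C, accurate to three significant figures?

T₄ ≈ 211 °C

Convert: T₁ = 365.0 K.
Reversible adiabatic, γ = 1.40: P₂ = P₁·(T₂/T₁)^(γ/(γ−1)) = 3559 kPa; V₂ = V₁·(T₁/T₂)^(1/(γ−1)) = 0.1381 L.
V constant ⇒ P ∝ T: V₃ = V₂; T₃ = T₂·(P₃/P₂) = 434.4 K.
Reversible adiabatic, γ = 1.40: T₄ = T₃·(P₄/P₃)^((γ−1)/γ) = 484.2 K; V₄ = V₃·(P₃/P₄)^(1/γ) = 0.1053 L.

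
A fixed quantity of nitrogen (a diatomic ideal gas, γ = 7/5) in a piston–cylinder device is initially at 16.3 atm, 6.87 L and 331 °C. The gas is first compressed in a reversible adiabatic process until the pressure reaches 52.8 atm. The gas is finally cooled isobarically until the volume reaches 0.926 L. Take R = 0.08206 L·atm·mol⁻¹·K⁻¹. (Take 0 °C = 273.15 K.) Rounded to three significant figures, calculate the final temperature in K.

Convert: T₁ = 604.1 K.
Reversible adiabatic, γ = 7/5: T₂ = T₁·(P₂/P₁)^((γ−1)/γ) = 845.3 K; V₂ = V₁·(P₁/P₂)^(1/γ) = 2.967 L.
P constant ⇒ V ∝ T: P₃ = P₂; T₃ = T₂·(V₃/V₂) = 263.8 K.

T₃ ≈ 264 K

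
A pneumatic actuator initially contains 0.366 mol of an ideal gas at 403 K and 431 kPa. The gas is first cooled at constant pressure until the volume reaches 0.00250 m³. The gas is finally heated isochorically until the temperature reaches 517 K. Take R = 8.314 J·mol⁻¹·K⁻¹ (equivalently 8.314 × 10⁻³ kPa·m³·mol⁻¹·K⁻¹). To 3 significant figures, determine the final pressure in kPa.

P₃ ≈ 629 kPa

From PV = nRT: V₁ = nRT₁/P₁ = 0.002845 m³.
P constant ⇒ V ∝ T: P₂ = P₁; T₂ = T₁·(V₂/V₁) = 354.1 K.
Isochoric, so P/T is constant: V₃ = V₂; P₃ = P₂·(T₃/T₂) = 629.3 kPa.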